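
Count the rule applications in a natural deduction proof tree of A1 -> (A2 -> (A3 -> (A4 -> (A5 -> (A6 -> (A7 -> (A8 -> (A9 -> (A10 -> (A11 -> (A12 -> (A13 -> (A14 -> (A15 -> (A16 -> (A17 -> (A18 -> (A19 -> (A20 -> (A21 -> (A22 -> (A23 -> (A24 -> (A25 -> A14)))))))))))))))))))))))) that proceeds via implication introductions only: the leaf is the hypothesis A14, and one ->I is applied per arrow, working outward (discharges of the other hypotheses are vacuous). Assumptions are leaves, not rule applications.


The formula has 25 arrows (->); its innermost consequent A14 is one of the antecedents,
so the proof starts from the hypothesis leaf A14 (not a rule application) and closes one arrow per ->I.
Building A1 -> (A2 -> (A3 -> (A4 -> (A5 -> (A6 -> (A7 -> (A8 -> (A9 -> (A10 -> (A11 -> (A12 -> (A13 -> (A14 -> (A15 -> (A16 -> (A17 -> (A18 -> (A19 -> (A20 -> (A21 -> (A22 -> (A23 -> (A24 -> (A25 -> A14)))))))))))))))))))))))) therefore takes 25 nested implication introductions.
Total inference nodes = 25

25


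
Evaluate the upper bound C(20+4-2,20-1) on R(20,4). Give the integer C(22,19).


R(20,4) <= C(20+4-2, 20-1) = C(22, 19)
C(22, 19) = 22! / (19! * 3!)
= 1540

1540


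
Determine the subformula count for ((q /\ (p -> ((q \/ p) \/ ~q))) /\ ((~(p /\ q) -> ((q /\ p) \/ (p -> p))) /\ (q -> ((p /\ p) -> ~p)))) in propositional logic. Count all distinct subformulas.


Formula: ((q /\ (p -> ((q \/ p) \/ ~q))) /\ ((~(p /\ q) -> ((q /\ p) \/ (p -> p))) /\ (q -> ((p /\ p) -> ~p))))
Subformulas found:
  1. q
  2. p
  3. ~p
  4. ~q
  5. (q /\ p)
  6. (q \/ p)
  7. (p /\ q)
  8. (p -> p)
  9. (p /\ p)
  10. ~(p /\ q)
  11. ((p /\ p) -> ~p)
  12. ((q \/ p) \/ ~q)
  13. ((q /\ p) \/ (p -> p))
  14. (p -> ((q \/ p) \/ ~q))
  15. (q -> ((p /\ p) -> ~p))
  16. (q /\ (p -> ((q \/ p) \/ ~q)))
  17. (~(p /\ q) -> ((q /\ p) \/ (p -> p)))
  18. ((~(p /\ q) -> ((q /\ p) \/ (p -> p))) /\ (q -> ((p /\ p) -> ~p)))
  19. ((q /\ (p -> ((q \/ p) \/ ~q))) /\ ((~(p /\ q) -> ((q /\ p) \/ (p -> p))) /\ (q -> ((p /\ p) -> ~p))))
Total distinct subformulas = 19

19


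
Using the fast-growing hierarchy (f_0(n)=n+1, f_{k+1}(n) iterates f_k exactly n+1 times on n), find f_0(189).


f_0(189) = 189 + 1 = 190

190


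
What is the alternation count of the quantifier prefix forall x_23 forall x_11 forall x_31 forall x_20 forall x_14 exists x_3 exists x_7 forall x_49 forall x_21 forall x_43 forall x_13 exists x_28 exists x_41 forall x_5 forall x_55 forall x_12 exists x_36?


Walk the prefix and count type changes:
  position 1: forall -> forall
  position 2: forall -> forall
  position 3: forall -> forall
  position 4: forall -> forall
  position 5: forall -> exists <-- alternation
  position 6: exists -> exists
  position 7: exists -> forall <-- alternation
  position 8: forall -> forall
  position 9: forall -> forall
  position 10: forall -> forall
  position 11: forall -> exists <-- alternation
  position 12: exists -> exists
  position 13: exists -> forall <-- alternation
  position 14: forall -> forall
  position 15: forall -> forall
  position 16: forall -> exists <-- alternation
Total alternations = 5

5


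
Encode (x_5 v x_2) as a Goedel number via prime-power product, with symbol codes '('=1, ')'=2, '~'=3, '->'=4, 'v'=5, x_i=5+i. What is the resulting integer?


Formula: (x_5 v x_2)
Symbol codes: [1, 10, 5, 7, 2]
Primes: [2, 3, 5, 7, 11]
p_1^1 = 2^1 = 2
p_2^10 = 3^10 = 59049
p_3^5 = 5^5 = 3125
p_4^7 = 7^7 = 823543
p_5^2 = 11^2 = 121
Product = 36775976646543750

36775976646543750


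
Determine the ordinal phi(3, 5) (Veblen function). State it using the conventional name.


phi(3, 5):
phi(3, beta) = eta_beta (the beta-th eta number, fixed point of zeta).
phi(3, 5) = eta_5

eta_5


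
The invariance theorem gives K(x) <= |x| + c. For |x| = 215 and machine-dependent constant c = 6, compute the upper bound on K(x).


K(x) <= |x| + c = 215 + 6 = 221

221


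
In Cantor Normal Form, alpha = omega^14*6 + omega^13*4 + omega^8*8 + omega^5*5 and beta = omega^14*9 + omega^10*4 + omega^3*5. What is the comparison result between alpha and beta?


Compare term by term from highest exponent:
alpha = omega^14*6 + omega^13*4 + omega^8*8 + omega^5*5
beta = omega^14*9 + omega^10*4 + omega^3*5
Term 1: alpha has omega^14*6, beta has omega^14*9
Term 2: alpha has omega^13*4, beta has omega^10*4
Term 3: alpha has omega^8*8, beta has omega^3*5
Term 4: alpha has omega^5*5, beta has omega^0*0
Result: alpha < beta

alpha < beta


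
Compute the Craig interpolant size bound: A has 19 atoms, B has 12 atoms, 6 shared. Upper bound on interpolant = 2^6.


Shared atoms = 6
Craig interpolant size bound = 2^6
= 64

64


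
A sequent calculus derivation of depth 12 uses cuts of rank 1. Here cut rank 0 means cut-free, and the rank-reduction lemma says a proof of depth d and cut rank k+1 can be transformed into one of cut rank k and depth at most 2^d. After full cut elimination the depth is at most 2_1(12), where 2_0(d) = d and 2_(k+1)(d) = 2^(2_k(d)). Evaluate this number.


Each rank reduction sends depth d to at most 2^d; cut rank r needs r reductions.
2_0(12) = 12
2_1(12) = 2^12 = 4096
Cut-free depth bound = 4096

4096


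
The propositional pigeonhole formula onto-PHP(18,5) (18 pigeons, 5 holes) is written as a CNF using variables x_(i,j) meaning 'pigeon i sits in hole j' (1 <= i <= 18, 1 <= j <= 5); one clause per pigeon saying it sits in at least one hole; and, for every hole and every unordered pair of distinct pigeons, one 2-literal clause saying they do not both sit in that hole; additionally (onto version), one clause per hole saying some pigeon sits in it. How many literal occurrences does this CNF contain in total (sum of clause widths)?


onto-PHP(18,5): 18 pigeons, 5 holes, 18*5 = 90 variables.
- pigeon clauses: one per pigeon -> 18 clauses of width 5 -> 90 literals
- hole clauses: 5 holes * C(18,2) = 5 * 153 -> 765 clauses of width 2 -> 1530 literals
- onto clauses: one per hole -> 5 clauses of width 18 -> 90 literals
Total literal occurrences = 90 + 1530 + 90 = 1710

1710


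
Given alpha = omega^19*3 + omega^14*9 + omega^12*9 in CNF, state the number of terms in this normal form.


CNF: omega^19*3 + omega^14*9 + omega^12*9
Count the summands separated by '+':
  term 1: omega^19*3
  term 2: omega^14*9
  term 3: omega^12*9
Total terms = 3

3


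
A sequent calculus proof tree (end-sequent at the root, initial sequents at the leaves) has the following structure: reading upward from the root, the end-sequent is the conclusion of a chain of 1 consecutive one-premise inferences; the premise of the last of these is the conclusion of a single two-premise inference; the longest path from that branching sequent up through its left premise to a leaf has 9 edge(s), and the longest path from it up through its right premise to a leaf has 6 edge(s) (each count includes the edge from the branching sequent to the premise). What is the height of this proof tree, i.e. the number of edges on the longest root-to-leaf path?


Longest path through the left premise: 9 edges (measured from the branching sequent)
Longest path through the right premise: 6 edges
Height of the subtree rooted at the branching sequent: max(9, 6) = 9
The branching sequent sits 1 edges above the root (the chain of one-premise inferences), so height = 9 + 1 = 10

10


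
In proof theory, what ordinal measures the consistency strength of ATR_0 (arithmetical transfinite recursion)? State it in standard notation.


The proof-theoretic ordinal of ATR_0 (arithmetical transfinite recursion) is a standard result in ordinal analysis.
This ordinal is the supremum of order types of primitive recursive well-orderings
that the theory can prove to be well-ordered.
For ATR_0 (arithmetical transfinite recursion), the proof-theoretic ordinal is Gamma_0.

Gamma_0


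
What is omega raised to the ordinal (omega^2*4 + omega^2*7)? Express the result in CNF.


omega^(omega^2*4 + omega^2*7):
Both terms of the exponent have the same exponent 2, so they merge: omega^2*4 + omega^2*7 = omega^2*(4+7) = omega^2*11.
omega raised to a CNF ordinal is a single CNF term: Result = omega^(omega^2*11)

omega^(omega^2*11)


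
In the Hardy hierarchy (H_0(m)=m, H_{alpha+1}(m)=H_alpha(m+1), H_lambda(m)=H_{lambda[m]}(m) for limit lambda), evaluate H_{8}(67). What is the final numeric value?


H_8(67):
For finite ordinals k, H_k(n) = n + k (each successor step adds 1).
H_8(67) = 67 + 8 = 75

75


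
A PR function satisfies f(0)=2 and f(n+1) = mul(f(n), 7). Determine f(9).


f(0) = 2
f(1) = mul(f(0), 7) = mul(2, 7) = 14
f(2) = mul(f(1), 7) = mul(14, 7) = 98
f(3) = mul(f(2), 7) = mul(98, 7) = 686
f(4) = mul(f(3), 7) = mul(686, 7) = 4802
f(5) = mul(f(4), 7) = mul(4802, 7) = 33614
f(6) = mul(f(5), 7) = mul(33614, 7) = 235298
f(7) = mul(f(6), 7) = mul(235298, 7) = 1647086
f(8) = mul(f(7), 7) = mul(1647086, 7) = 11529602
f(9) = mul(f(8), 7) = mul(11529602, 7) = 80707214


80707214


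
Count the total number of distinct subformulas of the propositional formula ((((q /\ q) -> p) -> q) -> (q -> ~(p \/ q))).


Formula: ((((q /\ q) -> p) -> q) -> (q -> ~(p \/ q)))
Subformulas found:
  1. q
  2. p
  3. (p \/ q)
  4. (q /\ q)
  5. ~(p \/ q)
  6. ((q /\ q) -> p)
  7. (q -> ~(p \/ q))
  8. (((q /\ q) -> p) -> q)
  9. ((((q /\ q) -> p) -> q) -> (q -> ~(p \/ q)))
Total distinct subformulas = 9

9


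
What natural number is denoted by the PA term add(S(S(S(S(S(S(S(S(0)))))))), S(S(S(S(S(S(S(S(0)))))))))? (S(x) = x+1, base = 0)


add(S^8(0), S^8(0)):
S^8(0) = 8
S^8(0) = 8
8 + 8 = 16

16


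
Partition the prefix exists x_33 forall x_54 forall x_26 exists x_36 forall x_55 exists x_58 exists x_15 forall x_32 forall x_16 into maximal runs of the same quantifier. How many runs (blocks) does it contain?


Alternations = 5.
Blocks = alternations + 1 = 6

6


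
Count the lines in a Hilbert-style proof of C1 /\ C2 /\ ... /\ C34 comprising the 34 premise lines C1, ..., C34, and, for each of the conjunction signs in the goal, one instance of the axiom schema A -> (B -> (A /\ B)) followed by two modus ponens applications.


Conjoining 34 premises:
- 34 premise lines
- the goal has 33 conjunction signs; each costs 1 axiom instance + 2 MP = 3 lines: 3 * 33 = 99
Total = 34 + 99 = 133 lines.

133


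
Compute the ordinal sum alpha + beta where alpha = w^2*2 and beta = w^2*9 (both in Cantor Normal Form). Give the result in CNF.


Ordinal addition w^2*2 + w^2*9:
Both terms have the same exponent 2.
w^e*c + w^e*d = w^e*(c+d).
Result = w^2*(2+9) = w^2*11

w^2*11


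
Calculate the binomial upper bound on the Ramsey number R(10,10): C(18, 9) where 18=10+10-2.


R(10,10) <= C(10+10-2, 10-1) = C(18, 9)
C(18, 9) = 18! / (9! * 9!)
= 48620

48620


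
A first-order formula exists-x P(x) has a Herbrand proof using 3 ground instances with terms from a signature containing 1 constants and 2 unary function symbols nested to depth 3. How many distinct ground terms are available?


Herbrand terms by depth:
Depth 0: 1 constants
Depth 1: 2 new terms (running total: 3)
Depth 2: 4 new terms (running total: 7)
Depth 3: 8 new terms (running total: 15)
Total distinct ground terms = 15

15


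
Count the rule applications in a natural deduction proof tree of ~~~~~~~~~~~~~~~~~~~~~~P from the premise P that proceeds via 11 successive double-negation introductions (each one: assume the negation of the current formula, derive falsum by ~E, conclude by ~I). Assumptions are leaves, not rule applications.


Each double-negation introduction (from C infer ~~C) uses 2 inference nodes: one ~E (C and ~C give falsum) and one ~I (discharge ~C).
11 double negations = 11 * 2 = 22 inference nodes.

22


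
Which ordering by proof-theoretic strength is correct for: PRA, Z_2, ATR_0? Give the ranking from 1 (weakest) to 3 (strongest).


Ordering by consistency strength:
1. PRA
2. ATR_0
3. Z_2


PRA=1, Z_2=3, ATR_0=2


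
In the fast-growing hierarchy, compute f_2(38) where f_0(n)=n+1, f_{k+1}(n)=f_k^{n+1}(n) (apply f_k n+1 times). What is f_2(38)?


f_2(38) = f_1^39(38)
f_1(m) = 2m + 1.
Iterating: f_1^k(n) = 2^k*(n+1) - 1.
f_2(38) = 2^39*(38+1) - 1 = 549755813888*39 - 1 = 21440476741631

21440476741631


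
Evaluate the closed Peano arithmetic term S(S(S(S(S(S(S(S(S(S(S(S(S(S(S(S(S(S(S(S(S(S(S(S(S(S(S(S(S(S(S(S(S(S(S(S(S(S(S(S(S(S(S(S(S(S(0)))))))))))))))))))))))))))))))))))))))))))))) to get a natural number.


Counting successors applied to 0:
46 applications of S to 0 = 46

46


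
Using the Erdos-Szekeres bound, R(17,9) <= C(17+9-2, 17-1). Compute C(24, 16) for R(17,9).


R(17,9) <= C(17+9-2, 17-1) = C(24, 16)
C(24, 16) = 24! / (16! * 8!)
= 735471

735471


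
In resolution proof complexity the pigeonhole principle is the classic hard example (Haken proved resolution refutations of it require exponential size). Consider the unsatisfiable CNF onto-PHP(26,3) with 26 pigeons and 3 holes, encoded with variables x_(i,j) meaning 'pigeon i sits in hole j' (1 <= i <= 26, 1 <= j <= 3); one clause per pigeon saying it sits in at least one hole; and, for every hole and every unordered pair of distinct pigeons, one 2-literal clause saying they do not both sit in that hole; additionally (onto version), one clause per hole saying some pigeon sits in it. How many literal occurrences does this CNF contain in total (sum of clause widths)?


onto-PHP(26,3): 26 pigeons, 3 holes, 26*3 = 78 variables.
- pigeon clauses: one per pigeon -> 26 clauses of width 3 -> 78 literals
- hole clauses: 3 holes * C(26,2) = 3 * 325 -> 975 clauses of width 2 -> 1950 literals
- onto clauses: one per hole -> 3 clauses of width 26 -> 78 literals
Total literal occurrences = 78 + 1950 + 78 = 2106

2106


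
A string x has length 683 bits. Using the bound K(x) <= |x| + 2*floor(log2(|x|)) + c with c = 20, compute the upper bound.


floor(log2(683)) = 9
2 * 9 = 18
K(x) <= 683 + 18 + 20 = 721

721


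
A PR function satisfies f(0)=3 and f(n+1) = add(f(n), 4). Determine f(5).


f(0) = 3
f(1) = add(f(0), 4) = add(3, 4) = 7
f(2) = add(f(1), 4) = add(7, 4) = 11
f(3) = add(f(2), 4) = add(11, 4) = 15
f(4) = add(f(3), 4) = add(15, 4) = 19
f(5) = add(f(4), 4) = add(19, 4) = 23


23


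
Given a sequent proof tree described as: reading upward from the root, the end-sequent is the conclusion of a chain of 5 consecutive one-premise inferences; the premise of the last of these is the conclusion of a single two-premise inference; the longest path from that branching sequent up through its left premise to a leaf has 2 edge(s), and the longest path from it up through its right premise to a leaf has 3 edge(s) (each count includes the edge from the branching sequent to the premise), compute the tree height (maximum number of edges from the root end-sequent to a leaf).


Longest path through the left premise: 2 edges (measured from the branching sequent)
Longest path through the right premise: 3 edges
Height of the subtree rooted at the branching sequent: max(2, 3) = 3
The branching sequent sits 5 edges above the root (the chain of one-premise inferences), so height = 3 + 5 = 8

8


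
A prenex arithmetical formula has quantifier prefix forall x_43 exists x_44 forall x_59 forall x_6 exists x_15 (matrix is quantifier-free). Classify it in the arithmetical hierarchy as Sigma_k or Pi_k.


Leading quantifier is forall, so the class is Pi.
Number of quantifier blocks = alternations + 1 = 3 + 1 = 4.
Classification: Pi_4

Pi_4


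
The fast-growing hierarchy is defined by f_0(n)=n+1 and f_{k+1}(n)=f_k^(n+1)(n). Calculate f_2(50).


f_2(50) = f_1^51(50)
f_1(m) = 2m + 1.
Iterating: f_1^k(n) = 2^k*(n+1) - 1.
f_2(50) = 2^51*(50+1) - 1 = 2251799813685248*51 - 1 = 114841790497947647

114841790497947647


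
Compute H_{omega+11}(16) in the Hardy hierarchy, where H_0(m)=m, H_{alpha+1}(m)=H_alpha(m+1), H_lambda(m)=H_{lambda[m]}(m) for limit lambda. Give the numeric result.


H_{omega+11}(16):
Unwind the 11 successor steps: H_{omega+11}(16) = H_omega(16+11) = H_omega(27).
H_omega(m) = H_m(m) = m + m = 2m.
Result = 2 * 27 = 54

54


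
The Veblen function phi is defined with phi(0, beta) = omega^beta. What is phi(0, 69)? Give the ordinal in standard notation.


phi(0, 69):
phi(0, beta) = omega^beta by definition.
phi(0, 69) = omega^69

omega^69


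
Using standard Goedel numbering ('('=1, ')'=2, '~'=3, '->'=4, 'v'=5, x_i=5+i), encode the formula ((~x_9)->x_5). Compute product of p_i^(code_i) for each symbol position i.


Formula: ((~x_9)->x_5)
Symbol codes: [1, 1, 3, 14, 2, 4, 10, 2]
Primes: [2, 3, 5, 7, 11, 13, 17, 19]
p_1^1 = 2^1 = 2
p_2^1 = 3^1 = 3
p_3^3 = 5^3 = 125
p_4^14 = 7^14 = 678223072849
p_5^2 = 11^2 = 121
p_6^4 = 13^4 = 28561
p_7^10 = 17^10 = 2015993900449
p_8^2 = 19^2 = 361
Product = 1279348955290811292953482749262680750

1279348955290811292953482749262680750


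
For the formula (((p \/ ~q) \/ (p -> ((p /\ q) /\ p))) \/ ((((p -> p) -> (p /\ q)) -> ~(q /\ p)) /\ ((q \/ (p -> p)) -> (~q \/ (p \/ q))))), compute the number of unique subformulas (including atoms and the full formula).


Formula: (((p \/ ~q) \/ (p -> ((p /\ q) /\ p))) \/ ((((p -> p) -> (p /\ q)) -> ~(q /\ p)) /\ ((q \/ (p -> p)) -> (~q \/ (p \/ q)))))
Subformulas found:
  1. q
  2. p
  3. ~q
  4. (q /\ p)
  5. (p /\ q)
  6. (p -> p)
  7. (p \/ q)
  8. (p \/ ~q)
  9. ~(q /\ p)
  10. ((p /\ q) /\ p)
  11. (q \/ (p -> p))
  12. (~q \/ (p \/ q))
  13. ((p -> p) -> (p /\ q))
  14. (p -> ((p /\ q) /\ p))
  15. ((p \/ ~q) \/ (p -> ((p /\ q) /\ p)))
  16. (((p -> p) -> (p /\ q)) -> ~(q /\ p))
  17. ((q \/ (p -> p)) -> (~q \/ (p \/ q)))
  18. ((((p -> p) -> (p /\ q)) -> ~(q /\ p)) /\ ((q \/ (p -> p)) -> (~q \/ (p \/ q))))
  19. (((p \/ ~q) \/ (p -> ((p /\ q) /\ p))) \/ ((((p -> p) -> (p /\ q)) -> ~(q /\ p)) /\ ((q \/ (p -> p)) -> (~q \/ (p \/ q)))))
Total distinct subformulas = 19

19


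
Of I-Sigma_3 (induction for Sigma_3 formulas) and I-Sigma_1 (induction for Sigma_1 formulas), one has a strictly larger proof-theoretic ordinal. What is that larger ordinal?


Proof-theoretic ordinal of I-Sigma_3 (induction for Sigma_3 formulas): omega^(omega^(omega^omega))
Proof-theoretic ordinal of I-Sigma_1 (induction for Sigma_1 formulas): omega^omega
Comparing: omega^omega < omega^(omega^(omega^omega)).
The larger ordinal is omega^(omega^(omega^omega)) (from I-Sigma_3 (induction for Sigma_3 formulas)).

omega^(omega^(omega^omega))


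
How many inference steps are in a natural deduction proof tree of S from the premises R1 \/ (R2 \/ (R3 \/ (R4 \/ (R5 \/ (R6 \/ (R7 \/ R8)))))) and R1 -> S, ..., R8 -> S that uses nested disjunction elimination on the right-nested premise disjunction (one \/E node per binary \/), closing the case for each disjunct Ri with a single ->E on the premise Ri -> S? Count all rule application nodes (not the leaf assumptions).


The premise R1 \/ (R2 \/ (R3 \/ (R4 \/ (R5 \/ (R6 \/ (R7 \/ R8)))))) contains 8 disjuncts, hence 7 binary \/ connectives.
- Each binary \/ is eliminated once: 7 \/E nodes.
- Each of the 8 cases Ri derives S by one ->E with Ri -> S: 8 ->E nodes.
Total = 7 + 8 = 15

15


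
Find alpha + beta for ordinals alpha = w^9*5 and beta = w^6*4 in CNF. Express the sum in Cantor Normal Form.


Ordinal addition w^9*5 + w^6*4:
Leading exponent of alpha (9) > leading exponent of beta (6).
Since alpha's term has higher exponent than beta's leading term,
the sum is simply alpha followed by beta.
Result = w^9*5 + w^6*4

w^9*5 + w^6*4


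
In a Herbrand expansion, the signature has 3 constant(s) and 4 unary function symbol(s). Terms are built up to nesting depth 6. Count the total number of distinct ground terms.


Herbrand terms by depth:
Depth 0: 3 constants
Depth 1: 12 new terms (running total: 15)
Depth 2: 48 new terms (running total: 63)
Depth 3: 192 new terms (running total: 255)
Depth 4: 768 new terms (running total: 1023)
Depth 5: 3072 new terms (running total: 4095)
Depth 6: 12288 new terms (running total: 16383)
Total distinct ground terms = 16383

16383


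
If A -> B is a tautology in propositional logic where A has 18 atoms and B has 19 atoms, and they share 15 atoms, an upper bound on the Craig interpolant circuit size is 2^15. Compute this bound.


Shared atoms = 15
Craig interpolant size bound = 2^15
= 32768

32768


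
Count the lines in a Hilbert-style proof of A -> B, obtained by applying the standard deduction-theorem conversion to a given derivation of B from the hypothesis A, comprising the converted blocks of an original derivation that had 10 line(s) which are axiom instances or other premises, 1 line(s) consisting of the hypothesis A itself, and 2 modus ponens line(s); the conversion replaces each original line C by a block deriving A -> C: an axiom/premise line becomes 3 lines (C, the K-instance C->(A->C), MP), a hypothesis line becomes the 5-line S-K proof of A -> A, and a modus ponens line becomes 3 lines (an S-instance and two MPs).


Deduction-theorem conversion, block by block:
- 10 axiom/premise lines -> 3 lines each = 30
- 1 hypothesis lines -> 5 lines each (identity proof A->A) = 5
- 2 MP lines -> 3 lines each (S-instance, MP, MP) = 6
Total = 30 + 5 + 6 = 41 lines.

41


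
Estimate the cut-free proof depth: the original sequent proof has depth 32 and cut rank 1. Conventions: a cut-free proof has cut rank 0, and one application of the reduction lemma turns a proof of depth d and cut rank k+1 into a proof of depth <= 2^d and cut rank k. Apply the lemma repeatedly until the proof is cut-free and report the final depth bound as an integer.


Each rank reduction sends depth d to at most 2^d; cut rank r needs r reductions.
2_0(32) = 32
2_1(32) = 2^32 = 4294967296
Cut-free depth bound = 4294967296

4294967296


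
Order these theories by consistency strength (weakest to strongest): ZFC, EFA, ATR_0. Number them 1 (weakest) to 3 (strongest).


Ordering by consistency strength:
1. EFA
2. ATR_0
3. ZFC


ZFC=3, EFA=1, ATR_0=2


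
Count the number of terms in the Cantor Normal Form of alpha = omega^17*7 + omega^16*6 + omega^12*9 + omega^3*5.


CNF: omega^17*7 + omega^16*6 + omega^12*9 + omega^3*5
Count the summands separated by '+':
  term 1: omega^17*7
  term 2: omega^16*6
  term 3: omega^12*9
  term 4: omega^3*5
Total terms = 4

4


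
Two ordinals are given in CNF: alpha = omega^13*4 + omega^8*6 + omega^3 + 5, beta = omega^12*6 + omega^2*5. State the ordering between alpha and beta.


Compare term by term from highest exponent:
alpha = omega^13*4 + omega^8*6 + omega^3 + 5
beta = omega^12*6 + omega^2*5
Term 1: alpha has omega^13*4, beta has omega^12*6
Term 2: alpha has omega^8*6, beta has omega^2*5
Term 3: alpha has omega^3*1, beta has omega^0*0
Term 4: alpha has omega^0*5, beta has omega^0*0
Result: alpha > beta

alpha > beta


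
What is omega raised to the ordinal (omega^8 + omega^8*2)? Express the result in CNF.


omega^(omega^8 + omega^8*2):
Both terms of the exponent have the same exponent 8, so they merge: omega^8 + omega^8*2 = omega^8*(1+2) = omega^8*3.
omega raised to a CNF ordinal is a single CNF term: Result = omega^(omega^8*3)

omega^(omega^8*3)


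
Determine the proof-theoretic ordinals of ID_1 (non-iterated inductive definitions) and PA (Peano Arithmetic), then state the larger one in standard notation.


Proof-theoretic ordinal of ID_1 (non-iterated inductive definitions): psi_0(epsilon_{Omega+1})
Proof-theoretic ordinal of PA (Peano Arithmetic): epsilon_0
Comparing: epsilon_0 < psi_0(epsilon_{Omega+1}).
The larger ordinal is psi_0(epsilon_{Omega+1}) (from ID_1 (non-iterated inductive definitions)).

psi_0(epsilon_{Omega+1})


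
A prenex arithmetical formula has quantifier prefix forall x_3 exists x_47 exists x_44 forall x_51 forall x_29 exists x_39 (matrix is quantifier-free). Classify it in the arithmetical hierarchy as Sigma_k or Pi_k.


Leading quantifier is forall, so the class is Pi.
Number of quantifier blocks = alternations + 1 = 3 + 1 = 4.
Classification: Pi_4

Pi_4


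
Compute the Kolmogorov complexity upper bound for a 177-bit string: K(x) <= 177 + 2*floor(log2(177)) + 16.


floor(log2(177)) = 7
2 * 7 = 14
K(x) <= 177 + 14 + 16 = 207

207


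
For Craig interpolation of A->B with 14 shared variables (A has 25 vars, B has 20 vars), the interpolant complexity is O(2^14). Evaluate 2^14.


Shared atoms = 14
Craig interpolant size bound = 2^14
= 16384

16384


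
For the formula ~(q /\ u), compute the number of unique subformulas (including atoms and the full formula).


Formula: ~(q /\ u)
Subformulas found:
  1. q
  2. u
  3. (q /\ u)
  4. ~(q /\ u)
Total distinct subformulas = 4

4


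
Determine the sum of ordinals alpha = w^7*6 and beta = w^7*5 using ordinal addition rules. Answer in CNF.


Ordinal addition w^7*6 + w^7*5:
Both terms have the same exponent 7.
w^e*c + w^e*d = w^e*(c+d).
Result = w^7*(6+5) = w^7*11

w^7*11


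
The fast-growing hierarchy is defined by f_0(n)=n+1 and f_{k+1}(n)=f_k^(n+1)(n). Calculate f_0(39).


f_0(39) = 39 + 1 = 40

40


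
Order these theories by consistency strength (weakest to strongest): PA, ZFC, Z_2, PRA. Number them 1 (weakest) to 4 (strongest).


Ordering by consistency strength:
1. PRA
2. PA
3. Z_2
4. ZFC


PA=2, ZFC=4, Z_2=3, PRA=1


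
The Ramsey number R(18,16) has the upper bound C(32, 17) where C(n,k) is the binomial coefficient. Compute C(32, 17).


R(18,16) <= C(18+16-2, 18-1) = C(32, 17)
C(32, 17) = 32! / (17! * 15!)
= 565722720

565722720


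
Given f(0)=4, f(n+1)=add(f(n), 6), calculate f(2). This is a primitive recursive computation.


f(0) = 4
f(1) = add(f(0), 6) = add(4, 6) = 10
f(2) = add(f(1), 6) = add(10, 6) = 16


16


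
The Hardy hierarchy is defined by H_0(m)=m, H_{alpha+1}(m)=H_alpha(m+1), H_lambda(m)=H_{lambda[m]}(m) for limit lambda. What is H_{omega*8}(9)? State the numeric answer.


H_{omega*8}(9):
For the Hardy hierarchy, H_{omega*k}(n) = 2^k * n.
2^8 = 256.
256 * 9 = 2304

2304


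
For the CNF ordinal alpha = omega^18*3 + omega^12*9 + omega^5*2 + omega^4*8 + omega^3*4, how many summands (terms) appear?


CNF: omega^18*3 + omega^12*9 + omega^5*2 + omega^4*8 + omega^3*4
Count the summands separated by '+':
  term 1: omega^18*3
  term 2: omega^12*9
  term 3: omega^5*2
  term 4: omega^4*8
  term 5: omega^3*4
Total terms = 5

5


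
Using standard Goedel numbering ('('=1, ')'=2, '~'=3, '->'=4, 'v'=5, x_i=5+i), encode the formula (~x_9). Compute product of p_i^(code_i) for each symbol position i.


Formula: (~x_9)
Symbol codes: [1, 3, 14, 2]
Primes: [2, 3, 5, 7]
p_1^1 = 2^1 = 2
p_2^3 = 3^3 = 27
p_3^14 = 5^14 = 6103515625
p_4^2 = 7^2 = 49
Product = 16149902343750

16149902343750


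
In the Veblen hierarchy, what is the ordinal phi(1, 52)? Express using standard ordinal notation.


phi(1, 52):
phi(1, beta) = epsilon_beta (the beta-th epsilon number).
phi(1, 52) = epsilon_52

epsilon_52


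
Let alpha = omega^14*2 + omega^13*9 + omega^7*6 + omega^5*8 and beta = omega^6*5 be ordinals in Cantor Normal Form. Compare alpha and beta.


Compare term by term from highest exponent:
alpha = omega^14*2 + omega^13*9 + omega^7*6 + omega^5*8
beta = omega^6*5
Term 1: alpha has omega^14*2, beta has omega^6*5
Term 2: alpha has omega^13*9, beta has omega^0*0
Term 3: alpha has omega^7*6, beta has omega^0*0
Term 4: alpha has omega^5*8, beta has omega^0*0
Result: alpha > beta

alpha > beta


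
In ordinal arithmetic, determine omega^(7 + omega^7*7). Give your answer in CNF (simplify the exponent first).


omega^(7 + omega^7*7):
In ordinal addition a term is absorbed by a following term of strictly larger exponent: 0 < 7, so 7 + omega^7*7 = omega^7*7.
omega raised to a CNF ordinal is a single CNF term: Result = omega^(omega^7*7)

omega^(omega^7*7)


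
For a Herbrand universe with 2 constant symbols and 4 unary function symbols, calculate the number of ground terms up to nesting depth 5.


Herbrand terms by depth:
Depth 0: 2 constants
Depth 1: 8 new terms (running total: 10)
Depth 2: 32 new terms (running total: 42)
Depth 3: 128 new terms (running total: 170)
Depth 4: 512 new terms (running total: 682)
Depth 5: 2048 new terms (running total: 2730)
Total distinct ground terms = 2730

2730


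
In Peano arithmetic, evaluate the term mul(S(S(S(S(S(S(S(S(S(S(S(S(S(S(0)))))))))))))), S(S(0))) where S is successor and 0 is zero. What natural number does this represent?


mul(S^14(0), S^2(0)):
S^14(0) = 14
S^2(0) = 2
14 * 2 = 28

28


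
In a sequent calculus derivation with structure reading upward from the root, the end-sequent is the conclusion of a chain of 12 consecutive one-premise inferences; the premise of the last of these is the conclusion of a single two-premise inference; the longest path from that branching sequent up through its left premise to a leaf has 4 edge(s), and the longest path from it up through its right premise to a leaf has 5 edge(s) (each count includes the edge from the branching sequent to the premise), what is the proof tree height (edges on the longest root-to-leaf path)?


Longest path through the left premise: 4 edges (measured from the branching sequent)
Longest path through the right premise: 5 edges
Height of the subtree rooted at the branching sequent: max(4, 5) = 5
The branching sequent sits 12 edges above the root (the chain of one-premise inferences), so height = 5 + 12 = 17

17


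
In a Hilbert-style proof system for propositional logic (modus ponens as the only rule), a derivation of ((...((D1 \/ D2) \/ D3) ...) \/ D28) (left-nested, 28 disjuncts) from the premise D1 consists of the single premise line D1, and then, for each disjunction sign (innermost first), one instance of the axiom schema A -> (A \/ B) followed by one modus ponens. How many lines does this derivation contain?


Building the left-nested 28-ary disjunction from D1:
- 1 premise line (D1)
- 28 disjuncts means 27 disjunction signs; each needs 1 axiom instance + 1 MP = 2 lines: 2 * 27 = 54
Total = 1 + 54 = 55 lines.

55


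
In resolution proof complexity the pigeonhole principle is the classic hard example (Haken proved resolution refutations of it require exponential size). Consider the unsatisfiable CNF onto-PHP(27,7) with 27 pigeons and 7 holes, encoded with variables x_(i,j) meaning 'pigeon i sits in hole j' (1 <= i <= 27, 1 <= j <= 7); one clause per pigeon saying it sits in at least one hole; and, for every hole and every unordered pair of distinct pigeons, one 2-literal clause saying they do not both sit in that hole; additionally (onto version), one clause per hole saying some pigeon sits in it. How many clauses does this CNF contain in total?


onto-PHP(27,7): 27 pigeons, 7 holes, 27*7 = 189 variables.
- pigeon clauses: one per pigeon -> 27 clauses
- hole clauses: 7 holes * C(27,2) = 7 * 351 -> 2457 clauses
- onto clauses: one per hole -> 7 clauses
Total clauses = 27 + 2457 + 7 = 2491

2491


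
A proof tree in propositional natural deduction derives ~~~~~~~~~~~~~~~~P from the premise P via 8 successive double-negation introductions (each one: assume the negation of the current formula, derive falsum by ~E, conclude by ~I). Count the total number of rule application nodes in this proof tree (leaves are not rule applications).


Each double-negation introduction (from C infer ~~C) uses 2 inference nodes: one ~E (C and ~C give falsum) and one ~I (discharge ~C).
8 double negations = 8 * 2 = 16 inference nodes.

16


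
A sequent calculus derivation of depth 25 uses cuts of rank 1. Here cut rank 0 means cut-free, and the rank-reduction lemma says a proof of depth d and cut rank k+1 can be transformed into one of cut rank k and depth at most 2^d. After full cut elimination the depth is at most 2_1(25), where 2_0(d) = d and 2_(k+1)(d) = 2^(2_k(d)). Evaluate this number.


Each rank reduction sends depth d to at most 2^d; cut rank r needs r reductions.
2_0(25) = 25
2_1(25) = 2^25 = 33554432
Cut-free depth bound = 33554432

33554432


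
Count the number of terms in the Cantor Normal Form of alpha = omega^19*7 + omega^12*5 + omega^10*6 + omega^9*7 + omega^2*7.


CNF: omega^19*7 + omega^12*5 + omega^10*6 + omega^9*7 + omega^2*7
Count the summands separated by '+':
  term 1: omega^19*7
  term 2: omega^12*5
  term 3: omega^10*6
  term 4: omega^9*7
  term 5: omega^2*7
Total terms = 5

5


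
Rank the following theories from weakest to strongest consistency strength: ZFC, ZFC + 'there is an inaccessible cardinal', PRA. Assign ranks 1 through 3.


Ordering by consistency strength:
1. PRA
2. ZFC
3. ZFC + 'there is an inaccessible cardinal'


ZFC=2, ZFC + 'there is an inaccessible cardinal'=3, PRA=1


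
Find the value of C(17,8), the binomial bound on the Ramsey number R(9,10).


R(9,10) <= C(9+10-2, 9-1) = C(17, 8)
C(17, 8) = 17! / (8! * 9!)
= 24310

24310


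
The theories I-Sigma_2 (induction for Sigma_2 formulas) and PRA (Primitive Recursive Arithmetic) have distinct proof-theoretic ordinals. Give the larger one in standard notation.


Proof-theoretic ordinal of I-Sigma_2 (induction for Sigma_2 formulas): omega^(omega^omega)
Proof-theoretic ordinal of PRA (Primitive Recursive Arithmetic): omega^omega
Comparing: omega^omega < omega^(omega^omega).
The larger ordinal is omega^(omega^omega) (from I-Sigma_2 (induction for Sigma_2 formulas)).

omega^(omega^omega)


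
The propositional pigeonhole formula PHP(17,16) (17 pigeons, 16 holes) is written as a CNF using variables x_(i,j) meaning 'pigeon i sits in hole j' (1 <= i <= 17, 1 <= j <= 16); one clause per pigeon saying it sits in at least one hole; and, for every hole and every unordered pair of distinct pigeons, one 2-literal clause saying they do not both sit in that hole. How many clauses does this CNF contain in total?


PHP(17,16): 17 pigeons, 16 holes, 17*16 = 272 variables.
- pigeon clauses: one per pigeon -> 17 clauses
- hole clauses: 16 holes * C(17,2) = 16 * 136 -> 2176 clauses
Total clauses = 17 + 2176 = 2193

2193


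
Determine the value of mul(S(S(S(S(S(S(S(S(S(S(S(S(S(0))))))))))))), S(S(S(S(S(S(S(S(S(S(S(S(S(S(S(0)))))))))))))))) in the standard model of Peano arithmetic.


mul(S^13(0), S^15(0)):
S^13(0) = 13
S^15(0) = 15
13 * 15 = 195

195


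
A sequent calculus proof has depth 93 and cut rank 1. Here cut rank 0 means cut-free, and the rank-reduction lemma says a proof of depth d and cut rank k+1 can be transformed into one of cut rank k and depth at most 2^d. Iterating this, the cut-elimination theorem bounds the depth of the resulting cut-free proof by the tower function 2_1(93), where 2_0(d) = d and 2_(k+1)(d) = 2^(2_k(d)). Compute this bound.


Each rank reduction sends depth d to at most 2^d; cut rank r needs r reductions.
2_0(93) = 93
2_1(93) = 2^93 = 9903520314283042199192993792
Cut-free depth bound = 9903520314283042199192993792

9903520314283042199192993792


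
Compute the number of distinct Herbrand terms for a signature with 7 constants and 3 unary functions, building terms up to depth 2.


Herbrand terms by depth:
Depth 0: 7 constants
Depth 1: 21 new terms (running total: 28)
Depth 2: 63 new terms (running total: 91)
Total distinct ground terms = 91

91


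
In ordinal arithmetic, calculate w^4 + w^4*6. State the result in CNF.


Ordinal addition w^4 + w^4*6:
Both terms have the same exponent 4.
w^e*c + w^e*d = w^e*(c+d).
Result = w^4*(1+6) = w^4*7

w^4*7


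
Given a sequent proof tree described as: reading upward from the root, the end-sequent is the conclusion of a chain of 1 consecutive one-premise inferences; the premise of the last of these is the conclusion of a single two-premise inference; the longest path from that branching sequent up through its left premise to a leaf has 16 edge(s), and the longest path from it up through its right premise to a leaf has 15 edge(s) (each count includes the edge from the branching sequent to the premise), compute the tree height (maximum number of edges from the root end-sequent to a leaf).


Longest path through the left premise: 16 edges (measured from the branching sequent)
Longest path through the right premise: 15 edges
Height of the subtree rooted at the branching sequent: max(16, 15) = 16
The branching sequent sits 1 edges above the root (the chain of one-premise inferences), so height = 16 + 1 = 17

17


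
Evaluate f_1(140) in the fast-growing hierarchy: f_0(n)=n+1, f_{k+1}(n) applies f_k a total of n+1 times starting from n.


f_1(140) = f_0^141(140)
f_0 adds 1 each time, applied 141 times.
f_1(140) = 140 + 141 = 281

281


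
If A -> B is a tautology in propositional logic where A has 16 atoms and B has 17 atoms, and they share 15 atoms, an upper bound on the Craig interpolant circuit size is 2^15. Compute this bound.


Shared atoms = 15
Craig interpolant size bound = 2^15
= 32768

32768


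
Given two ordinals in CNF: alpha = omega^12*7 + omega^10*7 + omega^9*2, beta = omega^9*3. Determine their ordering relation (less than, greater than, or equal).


Compare term by term from highest exponent:
alpha = omega^12*7 + omega^10*7 + omega^9*2
beta = omega^9*3
Term 1: alpha has omega^12*7, beta has omega^9*3
Term 2: alpha has omega^10*7, beta has omega^0*0
Term 3: alpha has omega^9*2, beta has omega^0*0
Result: alpha > beta

alpha > beta


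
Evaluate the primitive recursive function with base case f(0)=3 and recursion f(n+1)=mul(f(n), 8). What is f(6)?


f(0) = 3
f(1) = mul(f(0), 8) = mul(3, 8) = 24
f(2) = mul(f(1), 8) = mul(24, 8) = 192
f(3) = mul(f(2), 8) = mul(192, 8) = 1536
f(4) = mul(f(3), 8) = mul(1536, 8) = 12288
f(5) = mul(f(4), 8) = mul(12288, 8) = 98304
f(6) = mul(f(5), 8) = mul(98304, 8) = 786432


786432


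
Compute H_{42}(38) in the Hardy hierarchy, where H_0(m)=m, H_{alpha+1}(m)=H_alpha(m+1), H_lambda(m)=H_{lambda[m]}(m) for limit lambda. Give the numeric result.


H_42(38):
For finite ordinals k, H_k(n) = n + k (each successor step adds 1).
H_42(38) = 38 + 42 = 80

80


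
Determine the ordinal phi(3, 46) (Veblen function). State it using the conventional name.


phi(3, 46):
phi(3, beta) = eta_beta (the beta-th eta number, fixed point of zeta).
phi(3, 46) = eta_46

eta_46


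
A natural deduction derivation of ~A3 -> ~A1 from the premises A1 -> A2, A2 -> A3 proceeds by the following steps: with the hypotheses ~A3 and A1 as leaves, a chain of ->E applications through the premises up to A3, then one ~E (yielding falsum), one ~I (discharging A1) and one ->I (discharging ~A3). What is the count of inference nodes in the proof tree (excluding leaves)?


From hypothesis A1, 2 ->E steps along the 2 premises yield A3.
~E with hypothesis ~A3 gives falsum (1 node); ~I discharging A1 gives ~A1 (1 node); ->I discharging ~A3 gives the goal (1 node).
Total = 2 + 3 = 5 inference nodes.

5


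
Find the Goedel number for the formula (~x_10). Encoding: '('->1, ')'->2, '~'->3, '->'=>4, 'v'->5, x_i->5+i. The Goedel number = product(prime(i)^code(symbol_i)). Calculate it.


Formula: (~x_10)
Symbol codes: [1, 3, 15, 2]
Primes: [2, 3, 5, 7]
p_1^1 = 2^1 = 2
p_2^3 = 3^3 = 27
p_3^15 = 5^15 = 30517578125
p_4^2 = 7^2 = 49
Product = 80749511718750

80749511718750


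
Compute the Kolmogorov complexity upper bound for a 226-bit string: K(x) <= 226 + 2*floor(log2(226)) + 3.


floor(log2(226)) = 7
2 * 7 = 14
K(x) <= 226 + 14 + 3 = 243

243


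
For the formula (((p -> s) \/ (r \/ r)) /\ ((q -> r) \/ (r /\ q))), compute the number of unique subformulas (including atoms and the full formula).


Formula: (((p -> s) \/ (r \/ r)) /\ ((q -> r) \/ (r /\ q)))
Subformulas found:
  1. q
  2. s
  3. r
  4. p
  5. (p -> s)
  6. (r \/ r)
  7. (r /\ q)
  8. (q -> r)
  9. ((p -> s) \/ (r \/ r))
  10. ((q -> r) \/ (r /\ q))
  11. (((p -> s) \/ (r \/ r)) /\ ((q -> r) \/ (r /\ q)))
Total distinct subformulas = 11

11


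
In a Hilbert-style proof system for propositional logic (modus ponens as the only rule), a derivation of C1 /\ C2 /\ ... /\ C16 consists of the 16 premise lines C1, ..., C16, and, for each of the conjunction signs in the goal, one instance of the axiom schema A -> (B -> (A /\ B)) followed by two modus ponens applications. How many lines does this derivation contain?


Conjoining 16 premises:
- 16 premise lines
- the goal has 15 conjunction signs; each costs 1 axiom instance + 2 MP = 3 lines: 3 * 15 = 45
Total = 16 + 45 = 61 lines.

61
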